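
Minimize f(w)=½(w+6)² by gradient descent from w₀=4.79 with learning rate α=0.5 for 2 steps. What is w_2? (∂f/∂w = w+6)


step 1: grad = 4.79+6 = 10.79; w = 4.79 - 0.5·(10.79) = -0.605
step 2: grad = -0.605+6 = 5.395; w = -0.605 - 0.5·(5.395) = -3.3025

-3.3025


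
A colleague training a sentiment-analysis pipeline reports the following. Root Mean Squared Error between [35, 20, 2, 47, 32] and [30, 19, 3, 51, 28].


MSE = 59/5 = 11.8
RMSE = √(59/5) = 3.4351

3.4351


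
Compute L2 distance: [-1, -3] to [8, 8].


d = √((-1-8)² + (-3-8)²)
  = √(81 + 121)
  = √202 = 14.2127

14.2127


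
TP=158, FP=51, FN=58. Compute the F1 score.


Precision = 158/209 = 0.756
Recall = 158/216 = 0.7315
F1 = 2·P·R/(P+R) = 2·TP/(2·TP+FP+FN) = 316/(316+51+58) = 316/425 = 0.7435

0.7435


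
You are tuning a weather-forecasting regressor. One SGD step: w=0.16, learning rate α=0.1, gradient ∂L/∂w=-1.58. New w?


w_new = w - α·∇
= 0.16 - 0.1·-1.58
= 0.16 + 0.158
= 0.318

0.318


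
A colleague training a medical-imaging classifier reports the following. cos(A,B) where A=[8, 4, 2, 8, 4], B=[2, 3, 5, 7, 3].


A·B = 8·2 + 4·3 + 2·5 + 8·7 + 4·3 = 106
‖A‖ = √164 = 12.8062, ‖B‖ = √96 = 9.798
cos = 106/(√164·√96) = 106/√15744 = 0.8448

0.8448


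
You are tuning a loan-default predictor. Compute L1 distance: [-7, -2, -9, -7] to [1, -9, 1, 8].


d = |-7-1| + |-2+ 9| + |-9-1| + |-7-8|
  = 8 + 7 + 10 + 15
  = 40

40


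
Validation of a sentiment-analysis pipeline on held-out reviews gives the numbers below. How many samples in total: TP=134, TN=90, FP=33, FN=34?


Total = TP + TN + FP + FN
= 134 + 90 + 33 + 34
= 291
(Predicted positive: 167, predicted negative: 124)

291


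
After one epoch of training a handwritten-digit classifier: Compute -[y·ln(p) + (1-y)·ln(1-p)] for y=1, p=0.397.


BCE = -[y·ln(p) + (1-y)·ln(1-p)]
= -1·ln(0.397) - 0
= -ln(0.397) = 0.9238

0.9238


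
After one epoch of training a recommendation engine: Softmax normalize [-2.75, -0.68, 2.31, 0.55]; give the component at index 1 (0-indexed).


Exponentials: e^-2.75=0.0639, e^-0.68=0.5066, e^2.31=10.0744, e^0.55=1.7333
Sum = 12.3782
Softmax = [0.0052, 0.0409, 0.8139, 0.14]
p[1] = 0.5066/12.3782 = 0.0409

0.0409


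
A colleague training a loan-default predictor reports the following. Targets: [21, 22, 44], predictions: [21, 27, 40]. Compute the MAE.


Absolute errors: |21-21|=0, |22-27|=5, |44-40|=4
Sum = 9
MAE = 9/3 = 3

3


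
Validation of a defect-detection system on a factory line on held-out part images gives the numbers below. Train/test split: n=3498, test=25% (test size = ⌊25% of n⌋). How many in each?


Test = ⌊3498·25/100⌋ = 874
Train = 3498 - 874 = 2624

Train: 2624, Test: 874


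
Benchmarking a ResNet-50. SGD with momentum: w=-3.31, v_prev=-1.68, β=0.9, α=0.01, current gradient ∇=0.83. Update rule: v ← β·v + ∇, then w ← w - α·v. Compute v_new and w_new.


v_new = 0.9·-1.68 + 0.83 = -1.512 + 0.83 = -0.682
w_new = -3.31 - 0.01·-0.682 = -3.31 + 0.00682 = -3.30318

v_new=-0.682, w_new=-3.30318


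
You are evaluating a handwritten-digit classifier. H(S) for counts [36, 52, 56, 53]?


Probabilities: [36/197, 52/197, 56/197, 53/197] ≈ [0.1827, 0.264, 0.2843, 0.269]
H = -((36/197)·log₂(36/197) + (52/197)·log₂(52/197) + (56/197)·log₂(56/197) + (53/197)·log₂(53/197))
  = 1.9808 bits

1.9808 bits


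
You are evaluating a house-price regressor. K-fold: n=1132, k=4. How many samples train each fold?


Fold size = 1132/4 = 283
Training per fold = 1132 - 283 = 849

849


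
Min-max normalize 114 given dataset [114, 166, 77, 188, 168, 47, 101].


min=47, max=188
(114-47)/(188-47) = 67/141 = 0.4752

0.4752


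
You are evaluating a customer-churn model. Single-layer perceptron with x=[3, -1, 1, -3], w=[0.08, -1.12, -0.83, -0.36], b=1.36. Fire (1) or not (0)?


z = (3)·(0.08) + (-1)·(-1.12) + (1)·(-0.83) + (-3)·(-0.36) + 1.36
  = 2.97
step(z) = 1 (z≥0)

1


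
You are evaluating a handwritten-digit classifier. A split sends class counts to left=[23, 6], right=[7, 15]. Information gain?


Parent = [30, 21], H_parent = 0.9774
H_left = 0.7355 (n=29), H_right = 0.9024 (n=22)
H_children = (29/51)·0.7355 + (22/51)·0.9024 = 0.8075
IG = 0.9774 - 0.8075 = 0.1699

0.1699


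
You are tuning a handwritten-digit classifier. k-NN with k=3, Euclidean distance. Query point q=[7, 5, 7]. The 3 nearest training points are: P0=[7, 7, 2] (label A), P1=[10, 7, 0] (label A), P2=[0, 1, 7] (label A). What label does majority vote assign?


d(q,P0) = 5.3852  (label A)
d(q,P1) = 7.874  (label A)
d(q,P2) = 8.0623  (label A)
Votes: A=3, B=0
Majority → A

A


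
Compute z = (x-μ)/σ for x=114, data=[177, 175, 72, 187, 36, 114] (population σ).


μ = 126.8333, σ = 57.5599
z = (114 - 126.8333)/57.5599 = -0.223

-0.223


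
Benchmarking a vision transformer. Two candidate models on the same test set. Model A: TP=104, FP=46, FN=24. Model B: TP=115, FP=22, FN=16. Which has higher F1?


Model A: P=104/150=0.6933, R=104/128=0.8125, F1=2PR/(P+R)=2TP/(2TP+FP+FN)=208/278=0.7482
Model B: P=115/137=0.8394, R=115/131=0.8779, F1=2PR/(P+R)=2TP/(2TP+FP+FN)=230/268=0.8582
0.7482 < 0.8582 → Model B

Model B


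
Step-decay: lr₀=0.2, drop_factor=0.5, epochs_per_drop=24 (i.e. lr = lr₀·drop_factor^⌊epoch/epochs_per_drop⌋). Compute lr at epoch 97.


n_drops = ⌊97/24⌋ = 4
lr = 0.2·0.5^4 = 0.2·0.0625 = 0.0125

0.0125


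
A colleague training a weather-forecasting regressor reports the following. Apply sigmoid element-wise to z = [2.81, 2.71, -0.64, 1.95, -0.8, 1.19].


σ(2.81) = 1/(1+e^-2.81) = 0.9432
σ(2.71) = 1/(1+e^-2.71) = 0.9376
σ(-0.64) = 1/(1+e^0.64) = 0.3452
σ(1.95) = 1/(1+e^-1.95) = 0.8754
σ(-0.8) = 1/(1+e^0.8) = 0.31
σ(1.19) = 1/(1+e^-1.19) = 0.7667
result = [0.9432, 0.9376, 0.3452, 0.8754, 0.31, 0.7667]

[0.9432, 0.9376, 0.3452, 0.8754, 0.31, 0.7667]


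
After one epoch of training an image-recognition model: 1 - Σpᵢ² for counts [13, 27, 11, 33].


Probabilities: [13/84, 27/84, 11/84, 33/84] ≈ [0.1548, 0.3214, 0.131, 0.3929]
Σpᵢ² = (169 + 729 + 121 + 1089)/84² = 2108/7056
Gini = 1 - Σpᵢ² = 1 - 2108/7056 = 0.7012

0.7012


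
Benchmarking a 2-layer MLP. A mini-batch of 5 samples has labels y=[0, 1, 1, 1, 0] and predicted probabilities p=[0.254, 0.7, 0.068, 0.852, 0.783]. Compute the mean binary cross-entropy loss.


L[0] = -ln(1-0.254) = -ln(0.746) = 0.293
L[1] = -ln(0.7) = 0.3567
L[2] = -ln(0.068) = 2.6882
L[3] = -ln(0.852) = 0.1602
L[4] = -ln(1-0.783) = -ln(0.217) = 1.5279
mean = (0.293 + 0.3567 + 2.6882 + 0.1602 + 1.5279)/5 = 1.0052

1.0052


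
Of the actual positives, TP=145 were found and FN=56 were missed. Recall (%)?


Recall = TP/(TP+FN)
= 145/(145+56)
= 145/201 = 72.14%

72.14%


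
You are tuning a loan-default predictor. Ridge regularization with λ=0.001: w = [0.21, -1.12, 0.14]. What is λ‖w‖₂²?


‖w‖₂² = (0.21)² + (-1.12)² + (0.14)²
     = 0.0441 + 1.2544 + 0.0196
     = 1.3181
λ·‖w‖₂² = 0.001·1.3181 = 0.001318

0.001318


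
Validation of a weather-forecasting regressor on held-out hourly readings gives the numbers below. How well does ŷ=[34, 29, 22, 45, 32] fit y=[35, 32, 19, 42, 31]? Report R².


ȳ = 31.8
SS_res = Σ(y-ŷ)² = 29
SS_tot = Σ(y-ȳ)² = 278.8
R² = 1 - SS_res/SS_tot = 1 - 0.104 = 0.896

0.896


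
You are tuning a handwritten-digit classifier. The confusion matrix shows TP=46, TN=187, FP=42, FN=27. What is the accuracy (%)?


Accuracy = (TP+TN)/(TP+TN+FP+FN)
= (46+187)/(302)
= 233/302 = 77.15%

77.15%


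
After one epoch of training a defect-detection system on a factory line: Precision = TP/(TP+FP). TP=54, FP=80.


Precision = TP/(TP+FP)
= 54/(54+80)
= 54/134 = 40.3%

40.3%


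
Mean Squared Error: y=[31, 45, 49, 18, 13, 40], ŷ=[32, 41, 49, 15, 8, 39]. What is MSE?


Squared errors: (31-32)²=1, (45-41)²=16, (49-49)²=0, (18-15)²=9, (13-8)²=25, (40-39)²=1
Sum = 52
MSE = 52/6 = 26/3

26/3


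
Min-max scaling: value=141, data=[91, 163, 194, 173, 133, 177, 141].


min=91, max=194
(141-91)/(194-91) = 50/103 = 0.4854

0.4854


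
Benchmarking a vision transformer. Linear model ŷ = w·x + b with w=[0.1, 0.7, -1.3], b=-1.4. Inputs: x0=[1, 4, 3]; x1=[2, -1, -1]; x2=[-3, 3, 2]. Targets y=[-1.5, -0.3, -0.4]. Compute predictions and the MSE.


ŷ0 = (0.1)·(1) + (0.7)·(4) + (-1.3)·(3) - 1.4 = -2.4
ŷ1 = (0.1)·(2) + (0.7)·(-1) + (-1.3)·(-1) - 1.4 = -0.6
ŷ2 = (0.1)·(-3) + (0.7)·(3) + (-1.3)·(2) - 1.4 = -2.2
errors² = [0.81, 0.09, 3.24]
MSE = 4.1400/3 = 1.38

1.38


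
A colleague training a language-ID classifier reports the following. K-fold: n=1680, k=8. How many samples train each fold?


Fold size = 1680/8 = 210
Training per fold = 1680 - 210 = 1470

1470


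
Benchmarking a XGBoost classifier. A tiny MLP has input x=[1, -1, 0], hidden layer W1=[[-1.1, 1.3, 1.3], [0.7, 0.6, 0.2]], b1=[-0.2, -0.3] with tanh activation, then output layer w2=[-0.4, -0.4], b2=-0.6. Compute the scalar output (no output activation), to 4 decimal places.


z1[0] = (-1.1)·(1) + (1.3)·(-1) + (1.3)·(0) - 0.2 = -2.6
z1[1] = (0.7)·(1) + (0.6)·(-1) + (0.2)·(0) - 0.3 = -0.2
h = tanh(z1) = [-0.989, -0.1974]
output = (-0.4)·(-0.989) + (-0.4)·(-0.1974) - 0.6 = -0.1254

-0.1254


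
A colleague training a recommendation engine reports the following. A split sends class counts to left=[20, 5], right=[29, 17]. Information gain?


Parent = [49, 22], H_parent = 0.893
H_left = 0.7219 (n=25), H_right = 0.9503 (n=46)
H_children = (25/71)·0.7219 + (46/71)·0.9503 = 0.8699
IG = 0.893 - 0.8699 = 0.0231

0.0231


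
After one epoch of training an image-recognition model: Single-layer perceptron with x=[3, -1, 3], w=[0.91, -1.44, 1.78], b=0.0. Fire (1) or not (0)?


z = (3)·(0.91) + (-1)·(-1.44) + (3)·(1.78) + 0.0
  = 9.51
step(z) = 1 (z≥0)

1


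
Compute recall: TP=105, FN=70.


Recall = TP/(TP+FN)
= 105/(105+70)
= 105/175 = 60.0%

60.0%


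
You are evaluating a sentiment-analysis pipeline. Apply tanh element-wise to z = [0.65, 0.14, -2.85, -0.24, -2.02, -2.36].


tanh(0.65) = 0.5717
tanh(0.14) = 0.1391
tanh(-2.85) = -0.9933
tanh(-0.24) = -0.2355
tanh(-2.02) = -0.9654
tanh(-2.36) = -0.9823
result = [0.5717, 0.1391, -0.9933, -0.2355, -0.9654, -0.9823]

[0.5717, 0.1391, -0.9933, -0.2355, -0.9654, -0.9823]


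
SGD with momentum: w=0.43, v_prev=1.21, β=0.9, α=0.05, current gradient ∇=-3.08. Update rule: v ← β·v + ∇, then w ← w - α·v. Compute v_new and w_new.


v_new = 0.9·1.21 - 3.08 = 1.089 - 3.08 = -1.991
w_new = 0.43 - 0.05·-1.991 = 0.43 + 0.09955 = 0.52955

v_new=-1.991, w_new=0.52955


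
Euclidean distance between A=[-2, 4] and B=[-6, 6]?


d = √((-2+ 6)² + (4-6)²)
  = √(16 + 4)
  = √20 = 4.4721

4.4721


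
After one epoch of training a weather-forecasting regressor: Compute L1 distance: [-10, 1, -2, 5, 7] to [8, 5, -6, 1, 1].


d = |-10-8| + |1-5| + |-2+ 6| + |5-1| + |7-1|
  = 18 + 4 + 4 + 4 + 6
  = 36

36


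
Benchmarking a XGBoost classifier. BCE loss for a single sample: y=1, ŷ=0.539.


BCE = -[y·ln(p) + (1-y)·ln(1-p)]
= -1·ln(0.539) - 0
= -ln(0.539) = 0.618

0.618


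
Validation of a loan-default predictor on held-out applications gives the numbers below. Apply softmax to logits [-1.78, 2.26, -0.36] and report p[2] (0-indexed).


Exponentials: e^-1.78=0.1686, e^2.26=9.5831, e^-0.36=0.6977
Sum = 10.4494
Softmax = [0.0161, 0.9171, 0.0668]
p[2] = 0.6977/10.4494 = 0.0668

0.0668


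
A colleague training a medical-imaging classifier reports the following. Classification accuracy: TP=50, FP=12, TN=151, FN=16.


Accuracy = (TP+TN)/(TP+TN+FP+FN)
= (50+151)/(229)
= 201/229 = 87.77%

87.77%


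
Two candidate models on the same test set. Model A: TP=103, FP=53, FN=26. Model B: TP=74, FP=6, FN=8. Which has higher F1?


Model A: P=103/156=0.6603, R=103/129=0.7984, F1=2PR/(P+R)=2TP/(2TP+FP+FN)=206/285=0.7228
Model B: P=74/80=0.925, R=74/82=0.9024, F1=2PR/(P+R)=2TP/(2TP+FP+FN)=148/162=0.9136
0.7228 < 0.9136 → Model B

Model B


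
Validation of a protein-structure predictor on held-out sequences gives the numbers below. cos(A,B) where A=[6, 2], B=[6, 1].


A·B = 6·6 + 2·1 = 38
‖A‖ = √40 = 6.3246, ‖B‖ = √37 = 6.0828
cos = 38/(√40·√37) = 38/√1480 = 0.9878

0.9878


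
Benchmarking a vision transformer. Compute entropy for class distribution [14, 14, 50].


Probabilities: [14/78, 14/78, 50/78] ≈ [0.1795, 0.1795, 0.641]
H = -((14/78)·log₂(14/78) + (14/78)·log₂(14/78) + (50/78)·log₂(50/78))
  = 1.3008 bits

1.3008 bits


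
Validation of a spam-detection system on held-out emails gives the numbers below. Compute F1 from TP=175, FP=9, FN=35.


Precision = 175/184 = 0.9511
Recall = 175/210 = 0.8333
F1 = 2·P·R/(P+R) = 2·TP/(2·TP+FP+FN) = 350/(350+9+35) = 350/394 = 0.8883

0.8883


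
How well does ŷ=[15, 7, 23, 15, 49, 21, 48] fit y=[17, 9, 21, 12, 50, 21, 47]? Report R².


ȳ = 25.2857
SS_res = Σ(y-ŷ)² = 23
SS_tot = Σ(y-ȳ)² = 1629.43
R² = 1 - SS_res/SS_tot = 1 - 0.0141 = 0.9859

0.9859


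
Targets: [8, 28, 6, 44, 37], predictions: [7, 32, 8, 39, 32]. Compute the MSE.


Squared errors: (8-7)²=1, (28-32)²=16, (6-8)²=4, (44-39)²=25, (37-32)²=25
Sum = 71
MSE = 71/5 = 71/5

71/5


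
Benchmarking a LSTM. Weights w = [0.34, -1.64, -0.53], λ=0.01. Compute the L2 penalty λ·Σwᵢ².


‖w‖₂² = (0.34)² + (-1.64)² + (-0.53)²
     = 0.1156 + 2.6896 + 0.2809
     = 3.0861
λ·‖w‖₂² = 0.01·3.0861 = 0.030861

0.030861


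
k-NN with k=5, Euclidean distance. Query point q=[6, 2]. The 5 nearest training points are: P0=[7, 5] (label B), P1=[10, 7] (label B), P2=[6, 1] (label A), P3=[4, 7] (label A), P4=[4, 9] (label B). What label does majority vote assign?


d(q,P0) = 3.1623  (label B)
d(q,P1) = 6.4031  (label B)
d(q,P2) = 1.0  (label A)
d(q,P3) = 5.3852  (label A)
d(q,P4) = 7.2801  (label B)
Votes: A=2, B=3
Majority → B

B


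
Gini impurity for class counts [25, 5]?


Probabilities: [25/30, 5/30] ≈ [0.8333, 0.1667]
Σpᵢ² = (625 + 25)/30² = 650/900
Gini = 1 - Σpᵢ² = 1 - 650/900 = 0.2778

0.2778


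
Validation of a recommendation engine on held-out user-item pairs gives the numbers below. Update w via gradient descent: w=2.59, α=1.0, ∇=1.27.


w_new = w - α·∇
= 2.59 - 1.0·1.27
= 2.59 - 1.27
= 1.32

1.32


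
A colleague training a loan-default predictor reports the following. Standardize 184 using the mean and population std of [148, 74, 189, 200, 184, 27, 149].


μ = 138.7143, σ = 59.9946
z = (184 - 138.7143)/59.9946 = 0.7548

0.7548


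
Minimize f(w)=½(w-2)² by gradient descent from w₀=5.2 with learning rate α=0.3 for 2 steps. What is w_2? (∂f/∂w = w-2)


step 1: grad = 5.2-2 = 3.2; w = 5.2 - 0.3·(3.2) = 4.24
step 2: grad = 4.24-2 = 2.24; w = 4.24 - 0.3·(2.24) = 3.568

3.568


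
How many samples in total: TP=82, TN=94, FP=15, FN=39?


Total = TP + TN + FP + FN
= 82 + 94 + 15 + 39
= 230
(Predicted positive: 97, predicted negative: 133)

230


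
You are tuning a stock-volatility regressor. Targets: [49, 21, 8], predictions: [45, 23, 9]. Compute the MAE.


Absolute errors: |49-45|=4, |21-23|=2, |8-9|=1
Sum = 7
MAE = 7/3 = 7/3

7/3


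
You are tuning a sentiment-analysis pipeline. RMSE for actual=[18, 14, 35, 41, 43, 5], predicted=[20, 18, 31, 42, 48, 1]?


MSE = 78/6 = 13
RMSE = √(78/6) = 3.6056

3.6056


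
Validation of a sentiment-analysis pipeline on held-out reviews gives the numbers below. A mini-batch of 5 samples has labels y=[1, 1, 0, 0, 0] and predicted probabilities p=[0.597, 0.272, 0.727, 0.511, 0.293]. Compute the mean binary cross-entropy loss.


L[0] = -ln(0.597) = 0.5158
L[1] = -ln(0.272) = 1.302
L[2] = -ln(1-0.727) = -ln(0.273) = 1.2983
L[3] = -ln(1-0.511) = -ln(0.489) = 0.7154
L[4] = -ln(1-0.293) = -ln(0.707) = 0.3467
mean = (0.5158 + 1.302 + 1.2983 + 0.7154 + 0.3467)/5 = 0.8356

0.8356


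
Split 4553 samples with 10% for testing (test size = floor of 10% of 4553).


Test = ⌊4553·10/100⌋ = 455
Train = 4553 - 455 = 4098

Train: 4098, Test: 455


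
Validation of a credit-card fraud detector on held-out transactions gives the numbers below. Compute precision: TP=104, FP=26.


Precision = TP/(TP+FP)
= 104/(104+26)
= 104/130 = 80.0%

80.0%


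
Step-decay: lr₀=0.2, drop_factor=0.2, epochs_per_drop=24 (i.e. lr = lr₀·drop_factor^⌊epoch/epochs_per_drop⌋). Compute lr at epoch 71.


n_drops = ⌊71/24⌋ = 2
lr = 0.2·0.2^2 = 0.2·0.04 = 0.008

0.008


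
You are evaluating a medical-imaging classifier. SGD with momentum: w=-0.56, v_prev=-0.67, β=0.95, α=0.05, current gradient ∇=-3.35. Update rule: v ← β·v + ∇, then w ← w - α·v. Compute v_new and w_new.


v_new = 0.95·-0.67 - 3.35 = -0.6365 - 3.35 = -3.9865
w_new = -0.56 - 0.05·-3.9865 = -0.56 + 0.199325 = -0.360675

v_new=-3.9865, w_new=-0.360675


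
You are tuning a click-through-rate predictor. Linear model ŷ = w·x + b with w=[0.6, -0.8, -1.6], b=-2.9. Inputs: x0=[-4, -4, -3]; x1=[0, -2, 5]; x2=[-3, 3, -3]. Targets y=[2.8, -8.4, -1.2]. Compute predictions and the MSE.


ŷ0 = (0.6)·(-4) + (-0.8)·(-4) + (-1.6)·(-3) - 2.9 = 2.7
ŷ1 = (0.6)·(0) + (-0.8)·(-2) + (-1.6)·(5) - 2.9 = -9.3
ŷ2 = (0.6)·(-3) + (-0.8)·(3) + (-1.6)·(-3) - 2.9 = -2.3
errors² = [0.01, 0.81, 1.21]
MSE = 2.0300/3 = 0.6767

0.6767


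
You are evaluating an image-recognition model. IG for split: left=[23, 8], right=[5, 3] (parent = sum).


Parent = [28, 11], H_parent = 0.8582
H_left = 0.8238 (n=31), H_right = 0.9544 (n=8)
H_children = (31/39)·0.8238 + (8/39)·0.9544 = 0.8506
IG = 0.8582 - 0.8506 = 0.0076

0.0076


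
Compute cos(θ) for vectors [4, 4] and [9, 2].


A·B = 4·9 + 4·2 = 44
‖A‖ = √32 = 5.6569, ‖B‖ = √85 = 9.2195
cos = 44/(√32·√85) = 44/√2720 = 0.8437

0.8437


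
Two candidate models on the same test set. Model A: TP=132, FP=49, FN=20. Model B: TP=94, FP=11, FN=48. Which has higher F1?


Model A: P=132/181=0.7293, R=132/152=0.8684, F1=2PR/(P+R)=2TP/(2TP+FP+FN)=264/333=0.7928
Model B: P=94/105=0.8952, R=94/142=0.662, F1=2PR/(P+R)=2TP/(2TP+FP+FN)=188/247=0.7611
0.7928 > 0.7611 → Model A

Model A


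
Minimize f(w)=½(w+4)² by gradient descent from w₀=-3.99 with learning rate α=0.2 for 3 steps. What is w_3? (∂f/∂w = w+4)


step 1: grad = -3.99+4 = 0.01; w = -3.99 - 0.2·(0.01) = -3.992
step 2: grad = -3.992+4 = 0.008; w = -3.992 - 0.2·(0.008) = -3.9936
step 3: grad = -3.9936+4 = 0.0064; w = -3.9936 - 0.2·(0.0064) = -3.99488

-3.99488


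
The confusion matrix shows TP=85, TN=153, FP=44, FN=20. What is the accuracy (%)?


Accuracy = (TP+TN)/(TP+TN+FP+FN)
= (85+153)/(302)
= 238/302 = 78.81%

78.81%


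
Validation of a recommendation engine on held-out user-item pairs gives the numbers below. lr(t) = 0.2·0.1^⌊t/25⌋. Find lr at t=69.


n_drops = ⌊69/25⌋ = 2
lr = 0.2·0.1^2 = 0.2·0.01 = 0.002

0.002


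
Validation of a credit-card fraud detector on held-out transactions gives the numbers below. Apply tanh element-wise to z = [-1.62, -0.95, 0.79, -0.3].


tanh(-1.62) = -0.9246
tanh(-0.95) = -0.7398
tanh(0.79) = 0.6584
tanh(-0.3) = -0.2913
result = [-0.9246, -0.7398, 0.6584, -0.2913]

[-0.9246, -0.7398, 0.6584, -0.2913]


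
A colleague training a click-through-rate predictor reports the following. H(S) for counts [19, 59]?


Probabilities: [19/78, 59/78] ≈ [0.2436, 0.7564]
H = -((19/78)·log₂(19/78) + (59/78)·log₂(59/78))
  = 0.801 bits

0.801 bits


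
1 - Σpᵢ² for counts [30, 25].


Probabilities: [30/55, 25/55] ≈ [0.5455, 0.4545]
Σpᵢ² = (900 + 625)/55² = 1525/3025
Gini = 1 - Σpᵢ² = 1 - 1525/3025 = 0.4959

0.4959


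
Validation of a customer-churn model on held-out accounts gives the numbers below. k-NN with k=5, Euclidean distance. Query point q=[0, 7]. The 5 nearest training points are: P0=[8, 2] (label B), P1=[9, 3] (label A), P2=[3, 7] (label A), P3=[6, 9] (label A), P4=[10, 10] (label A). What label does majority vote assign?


d(q,P0) = 9.434  (label B)
d(q,P1) = 9.8489  (label A)
d(q,P2) = 3.0  (label A)
d(q,P3) = 6.3246  (label A)
d(q,P4) = 10.4403  (label A)
Votes: A=4, B=1
Majority → A

A


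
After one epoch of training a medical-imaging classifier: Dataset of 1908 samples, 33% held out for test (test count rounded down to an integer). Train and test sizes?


Test = ⌊1908·33/100⌋ = 629
Train = 1908 - 629 = 1279

Train: 1279, Test: 629


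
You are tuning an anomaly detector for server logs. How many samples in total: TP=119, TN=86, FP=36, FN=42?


Total = TP + TN + FP + FN
= 119 + 86 + 36 + 42
= 283
(Predicted positive: 155, predicted negative: 128)

283


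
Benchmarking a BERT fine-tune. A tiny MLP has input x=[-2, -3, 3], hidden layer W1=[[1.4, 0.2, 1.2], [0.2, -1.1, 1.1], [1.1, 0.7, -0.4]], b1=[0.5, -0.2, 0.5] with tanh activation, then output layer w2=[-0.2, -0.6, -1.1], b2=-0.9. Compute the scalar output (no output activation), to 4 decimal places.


z1[0] = (1.4)·(-2) + (0.2)·(-3) + (1.2)·(3) + 0.5 = 0.7
z1[1] = (0.2)·(-2) + (-1.1)·(-3) + (1.1)·(3) - 0.2 = 6.0
z1[2] = (1.1)·(-2) + (0.7)·(-3) + (-0.4)·(3) + 0.5 = -5.0
h = tanh(z1) = [0.6044, 1.0, -0.9999]
output = (-0.2)·(0.6044) + (-0.6)·(1.0) + (-1.1)·(-0.9999) - 0.9 = -0.521

-0.521


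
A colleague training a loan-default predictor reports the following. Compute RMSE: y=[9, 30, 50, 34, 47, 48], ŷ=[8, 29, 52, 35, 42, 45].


MSE = 41/6 = 6.8333
RMSE = √(41/6) = 2.6141

2.6141


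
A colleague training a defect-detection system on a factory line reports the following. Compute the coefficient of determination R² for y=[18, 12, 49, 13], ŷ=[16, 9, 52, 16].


ȳ = 23
SS_res = Σ(y-ŷ)² = 31
SS_tot = Σ(y-ȳ)² = 922
R² = 1 - SS_res/SS_tot = 1 - 0.0336 = 0.9664

0.9664


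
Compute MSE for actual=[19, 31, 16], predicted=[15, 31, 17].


Squared errors: (19-15)²=16, (31-31)²=0, (16-17)²=1
Sum = 17
MSE = 17/3 = 17/3

17/3


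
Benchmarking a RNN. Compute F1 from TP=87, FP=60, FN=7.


Precision = 87/147 = 0.5918
Recall = 87/94 = 0.9255
F1 = 2·P·R/(P+R) = 2·TP/(2·TP+FP+FN) = 174/(174+60+7) = 174/241 = 0.722

0.722


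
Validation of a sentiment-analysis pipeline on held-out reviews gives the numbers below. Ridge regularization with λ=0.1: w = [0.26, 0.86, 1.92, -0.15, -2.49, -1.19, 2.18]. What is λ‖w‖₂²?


‖w‖₂² = (0.26)² + (0.86)² + (1.92)² + (-0.15)² + (-2.49)² + (-1.19)² + (2.18)²
     = 0.0676 + 0.7396 + 3.6864 + 0.0225 + 6.2001 + 1.4161 + 4.7524
     = 16.8847
λ·‖w‖₂² = 0.1·16.8847 = 1.68847

1.68847


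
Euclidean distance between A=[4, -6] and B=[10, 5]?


d = √((4-10)² + (-6-5)²)
  = √(36 + 121)
  = √157 = 12.53

12.53


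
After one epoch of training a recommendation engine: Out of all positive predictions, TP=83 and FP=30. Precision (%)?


Precision = TP/(TP+FP)
= 83/(83+30)
= 83/113 = 73.45%

73.45%


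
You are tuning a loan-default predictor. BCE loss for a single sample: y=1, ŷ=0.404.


BCE = -[y·ln(p) + (1-y)·ln(1-p)]
= -1·ln(0.404) - 0
= -ln(0.404) = 0.9063

0.9063


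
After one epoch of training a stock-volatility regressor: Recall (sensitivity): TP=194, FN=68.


Recall = TP/(TP+FN)
= 194/(194+68)
= 194/262 = 74.05%

74.05%


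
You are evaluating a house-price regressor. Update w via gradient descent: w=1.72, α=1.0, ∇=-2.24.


w_new = w - α·∇
= 1.72 - 1.0·-2.24
= 1.72 + 2.24
= 3.96

3.96


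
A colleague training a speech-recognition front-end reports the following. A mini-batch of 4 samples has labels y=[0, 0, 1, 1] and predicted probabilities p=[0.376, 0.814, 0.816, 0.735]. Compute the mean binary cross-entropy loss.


L[0] = -ln(1-0.376) = -ln(0.624) = 0.4716
L[1] = -ln(1-0.814) = -ln(0.186) = 1.682
L[2] = -ln(0.816) = 0.2033
L[3] = -ln(0.735) = 0.3079
mean = (0.4716 + 1.682 + 0.2033 + 0.3079)/4 = 0.6662

0.6662


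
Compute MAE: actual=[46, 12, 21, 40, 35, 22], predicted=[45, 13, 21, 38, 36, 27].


Absolute errors: |46-45|=1, |12-13|=1, |21-21|=0, |40-38|=2, |35-36|=1, |22-27|=5
Sum = 10
MAE = 10/6 = 5/3

5/3


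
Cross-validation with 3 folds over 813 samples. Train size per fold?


Fold size = 813/3 = 271
Training per fold = 813 - 271 = 542

542


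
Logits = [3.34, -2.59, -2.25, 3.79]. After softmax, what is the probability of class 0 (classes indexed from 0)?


Exponentials: e^3.34=28.2191, e^-2.59=0.075, e^-2.25=0.1054, e^3.79=44.2564
Sum = 72.6559
Softmax = [0.3884, 0.001, 0.0015, 0.6091]
p[0] = 28.2191/72.6559 = 0.3884

0.3884


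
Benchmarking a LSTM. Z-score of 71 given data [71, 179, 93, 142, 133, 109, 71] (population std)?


μ = 114, σ = 36.9053
z = (71 - 114)/36.9053 = -1.1651

-1.1651


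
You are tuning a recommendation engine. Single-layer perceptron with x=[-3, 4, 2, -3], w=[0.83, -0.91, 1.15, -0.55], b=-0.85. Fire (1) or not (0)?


z = (-3)·(0.83) + (4)·(-0.91) + (2)·(1.15) + (-3)·(-0.55) - 0.85
  = -3.03
step(z) = 0 (z<0)

0


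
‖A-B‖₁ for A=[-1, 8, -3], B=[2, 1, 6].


d = |-1-2| + |8-1| + |-3-6|
  = 3 + 7 + 9
  = 19

19


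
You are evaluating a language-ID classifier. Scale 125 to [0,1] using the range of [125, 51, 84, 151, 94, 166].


min=51, max=166
(125-51)/(166-51) = 74/115 = 0.6435

0.6435


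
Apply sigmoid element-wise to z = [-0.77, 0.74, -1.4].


σ(-0.77) = 1/(1+e^0.77) = 0.3165
σ(0.74) = 1/(1+e^-0.74) = 0.677
σ(-1.4) = 1/(1+e^1.4) = 0.1978
result = [0.3165, 0.677, 0.1978]

[0.3165, 0.677, 0.1978]


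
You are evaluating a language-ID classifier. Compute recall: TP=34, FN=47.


Recall = TP/(TP+FN)
= 34/(34+47)
= 34/81 = 41.98%

41.98%


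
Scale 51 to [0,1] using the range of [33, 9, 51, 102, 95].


min=9, max=102
(51-9)/(102-9) = 42/93 = 0.4516

0.4516


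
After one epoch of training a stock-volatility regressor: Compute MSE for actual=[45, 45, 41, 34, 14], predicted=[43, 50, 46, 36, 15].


Squared errors: (45-43)²=4, (45-50)²=25, (41-46)²=25, (34-36)²=4, (14-15)²=1
Sum = 59
MSE = 59/5 = 59/5

59/5


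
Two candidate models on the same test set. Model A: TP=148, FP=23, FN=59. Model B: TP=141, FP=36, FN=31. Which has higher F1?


Model A: P=148/171=0.8655, R=148/207=0.715, F1=2PR/(P+R)=2TP/(2TP+FP+FN)=296/378=0.7831
Model B: P=141/177=0.7966, R=141/172=0.8198, F1=2PR/(P+R)=2TP/(2TP+FP+FN)=282/349=0.808
0.7831 < 0.808 → Model B

Model B


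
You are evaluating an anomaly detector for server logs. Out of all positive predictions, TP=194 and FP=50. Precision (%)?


Precision = TP/(TP+FP)
= 194/(194+50)
= 194/244 = 79.51%

79.51%


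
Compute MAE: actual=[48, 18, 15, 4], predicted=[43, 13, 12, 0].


Absolute errors: |48-43|=5, |18-13|=5, |15-12|=3, |4-0|=4
Sum = 17
MAE = 17/4 = 17/4

17/4


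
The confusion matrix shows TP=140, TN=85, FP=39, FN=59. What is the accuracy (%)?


Accuracy = (TP+TN)/(TP+TN+FP+FN)
= (140+85)/(323)
= 225/323 = 69.66%

69.66%


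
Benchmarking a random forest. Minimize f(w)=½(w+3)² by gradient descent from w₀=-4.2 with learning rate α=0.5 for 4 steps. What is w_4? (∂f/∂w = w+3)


step 1: grad = -4.2+3 = -1.2; w = -4.2 - 0.5·(-1.2) = -3.6
step 2: grad = -3.6+3 = -0.6; w = -3.6 - 0.5·(-0.6) = -3.3
step 3: grad = -3.3+3 = -0.3; w = -3.3 - 0.5·(-0.3) = -3.15
step 4: grad = -3.15+3 = -0.15; w = -3.15 - 0.5·(-0.15) = -3.075

-3.075


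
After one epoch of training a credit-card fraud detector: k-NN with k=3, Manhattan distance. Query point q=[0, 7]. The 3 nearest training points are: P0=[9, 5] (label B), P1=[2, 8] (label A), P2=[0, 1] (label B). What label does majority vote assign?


d(q,P0) = 11  (label B)
d(q,P1) = 3  (label A)
d(q,P2) = 6  (label B)
Votes: A=1, B=2
Majority → B

B


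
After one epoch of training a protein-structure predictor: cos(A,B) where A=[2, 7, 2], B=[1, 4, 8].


A·B = 2·1 + 7·4 + 2·8 = 46
‖A‖ = √57 = 7.5498, ‖B‖ = √81 = 9
cos = 46/(√57·√81) = 46/√4617 = 0.677

0.677


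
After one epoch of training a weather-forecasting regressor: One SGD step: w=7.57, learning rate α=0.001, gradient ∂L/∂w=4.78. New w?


w_new = w - α·∇
= 7.57 - 0.001·4.78
= 7.57 - 0.00478
= 7.56522

7.56522


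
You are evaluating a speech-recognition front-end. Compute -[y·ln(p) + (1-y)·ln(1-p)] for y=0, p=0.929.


BCE = -[y·ln(p) + (1-y)·ln(1-p)]
= -0 - 1·ln(1-0.929)
= -ln(0.071) = 2.6451

2.6451


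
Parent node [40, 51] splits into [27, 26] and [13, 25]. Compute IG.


Parent = [40, 51], H_parent = 0.9894
H_left = 0.9997 (n=53), H_right = 0.9268 (n=38)
H_children = (53/91)·0.9997 + (38/91)·0.9268 = 0.9693
IG = 0.9894 - 0.9693 = 0.0201

0.0201


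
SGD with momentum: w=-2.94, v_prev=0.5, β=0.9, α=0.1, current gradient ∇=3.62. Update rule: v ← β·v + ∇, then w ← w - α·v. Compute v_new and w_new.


v_new = 0.9·0.5 + 3.62 = 0.45 + 3.62 = 4.07
w_new = -2.94 - 0.1·4.07 = -2.94 - 0.407 = -3.347

v_new=4.07, w_new=-3.347


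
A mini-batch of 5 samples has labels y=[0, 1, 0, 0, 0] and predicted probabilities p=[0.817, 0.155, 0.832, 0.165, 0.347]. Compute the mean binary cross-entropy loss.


L[0] = -ln(1-0.817) = -ln(0.183) = 1.6983
L[1] = -ln(0.155) = 1.8643
L[2] = -ln(1-0.832) = -ln(0.168) = 1.7838
L[3] = -ln(1-0.165) = -ln(0.835) = 0.1803
L[4] = -ln(1-0.347) = -ln(0.653) = 0.4262
mean = (1.6983 + 1.8643 + 1.7838 + 0.1803 + 0.4262)/5 = 1.1906

1.1906


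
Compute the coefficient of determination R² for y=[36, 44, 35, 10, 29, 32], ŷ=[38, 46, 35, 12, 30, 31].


ȳ = 31
SS_res = Σ(y-ŷ)² = 14
SS_tot = Σ(y-ȳ)² = 656
R² = 1 - SS_res/SS_tot = 1 - 0.0213 = 0.9787

0.9787


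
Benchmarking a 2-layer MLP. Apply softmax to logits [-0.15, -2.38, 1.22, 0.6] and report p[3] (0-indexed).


Exponentials: e^-0.15=0.8607, e^-2.38=0.0926, e^1.22=3.3872, e^0.6=1.8221
Sum = 6.1626
Softmax = [0.1397, 0.015, 0.5496, 0.2957]
p[3] = 1.8221/6.1626 = 0.2957

0.2957


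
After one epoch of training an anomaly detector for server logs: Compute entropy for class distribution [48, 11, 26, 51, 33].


Probabilities: [48/169, 11/169, 26/169, 51/169, 33/169] ≈ [0.284, 0.0651, 0.1538, 0.3018, 0.1953]
H = -((48/169)·log₂(48/169) + (11/169)·log₂(11/169) + (26/169)·log₂(26/169) + (51/169)·log₂(51/169) + (33/169)·log₂(33/169))
  = 2.1695 bits

2.1695 bits


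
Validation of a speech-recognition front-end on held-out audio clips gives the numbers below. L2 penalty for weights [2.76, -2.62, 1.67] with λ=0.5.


‖w‖₂² = (2.76)² + (-2.62)² + (1.67)²
     = 7.6176 + 6.8644 + 2.7889
     = 17.2709
λ·‖w‖₂² = 0.5·17.2709 = 8.63545

8.63545


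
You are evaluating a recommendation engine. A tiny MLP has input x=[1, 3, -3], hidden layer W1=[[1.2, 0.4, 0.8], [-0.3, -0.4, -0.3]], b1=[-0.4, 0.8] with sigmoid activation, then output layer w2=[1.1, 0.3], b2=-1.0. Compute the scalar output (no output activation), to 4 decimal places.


z1[0] = (1.2)·(1) + (0.4)·(3) + (0.8)·(-3) - 0.4 = -0.4
z1[1] = (-0.3)·(1) + (-0.4)·(3) + (-0.3)·(-3) + 0.8 = 0.2
h = sigmoid(z1) = [0.4013, 0.5498]
output = (1.1)·(0.4013) + (0.3)·(0.5498) - 1.0 = -0.3936

-0.3936


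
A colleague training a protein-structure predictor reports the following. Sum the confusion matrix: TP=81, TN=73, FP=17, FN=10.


Total = TP + TN + FP + FN
= 81 + 73 + 17 + 10
= 181
(Predicted positive: 98, predicted negative: 83)

181


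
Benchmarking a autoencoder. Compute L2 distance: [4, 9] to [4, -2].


d = √((4-4)² + (9+ 2)²)
  = √(0 + 121)
  = √121 = 11.0

11.0


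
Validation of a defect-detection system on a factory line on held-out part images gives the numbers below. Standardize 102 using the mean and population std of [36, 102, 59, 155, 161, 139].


μ = 108.6667, σ = 47.6049
z = (102 - 108.6667)/47.6049 = -0.14

-0.14


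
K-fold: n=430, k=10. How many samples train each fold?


Fold size = 430/10 = 43
Training per fold = 430 - 43 = 387

387


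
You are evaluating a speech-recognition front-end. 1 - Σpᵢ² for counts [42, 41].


Probabilities: [42/83, 41/83] ≈ [0.506, 0.494]
Σpᵢ² = (1764 + 1681)/83² = 3445/6889
Gini = 1 - Σpᵢ² = 1 - 3445/6889 = 0.4999

0.4999


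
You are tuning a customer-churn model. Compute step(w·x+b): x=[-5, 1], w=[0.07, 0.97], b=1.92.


z = (-5)·(0.07) + (1)·(0.97) + 1.92
  = 2.54
step(z) = 1 (z≥0)

1


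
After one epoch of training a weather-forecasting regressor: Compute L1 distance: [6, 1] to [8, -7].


d = |6-8| + |1+ 7|
  = 2 + 8
  = 10

10


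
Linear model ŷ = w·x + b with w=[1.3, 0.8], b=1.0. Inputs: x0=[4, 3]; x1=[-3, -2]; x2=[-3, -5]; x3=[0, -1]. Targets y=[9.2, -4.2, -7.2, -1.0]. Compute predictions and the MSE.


ŷ0 = (1.3)·(4) + (0.8)·(3) + 1.0 = 8.6
ŷ1 = (1.3)·(-3) + (0.8)·(-2) + 1.0 = -4.5
ŷ2 = (1.3)·(-3) + (0.8)·(-5) + 1.0 = -6.9
ŷ3 = (1.3)·(0) + (0.8)·(-1) + 1.0 = 0.2
errors² = [0.36, 0.09, 0.09, 1.44]
MSE = 1.9800/4 = 0.495

0.495


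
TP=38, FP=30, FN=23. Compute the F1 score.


Precision = 38/68 = 0.5588
Recall = 38/61 = 0.623
F1 = 2·P·R/(P+R) = 2·TP/(2·TP+FP+FN) = 76/(76+30+23) = 76/129 = 0.5891

0.5891


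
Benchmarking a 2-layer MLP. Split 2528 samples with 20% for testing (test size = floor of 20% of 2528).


Test = ⌊2528·20/100⌋ = 505
Train = 2528 - 505 = 2023

Train: 2023, Test: 505


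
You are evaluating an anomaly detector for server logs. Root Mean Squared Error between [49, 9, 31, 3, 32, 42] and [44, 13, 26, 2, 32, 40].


MSE = 71/6 = 11.8333
RMSE = √(71/6) = 3.44

3.44


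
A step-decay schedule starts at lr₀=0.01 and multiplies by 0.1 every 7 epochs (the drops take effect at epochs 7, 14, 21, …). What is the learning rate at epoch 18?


n_drops = ⌊18/7⌋ = 2
lr = 0.01·0.1^2 = 0.01·0.01 = 0.0001

0.0001


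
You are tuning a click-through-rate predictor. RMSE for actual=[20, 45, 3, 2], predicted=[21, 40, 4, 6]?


MSE = 43/4 = 10.75
RMSE = √(43/4) = 3.2787

3.2787


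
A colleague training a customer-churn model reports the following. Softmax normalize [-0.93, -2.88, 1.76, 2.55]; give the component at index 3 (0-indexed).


Exponentials: e^-0.93=0.3946, e^-2.88=0.0561, e^1.76=5.8124, e^2.55=12.8071
Sum = 19.0702
Softmax = [0.0207, 0.0029, 0.3048, 0.6716]
p[3] = 12.8071/19.0702 = 0.6716

0.6716


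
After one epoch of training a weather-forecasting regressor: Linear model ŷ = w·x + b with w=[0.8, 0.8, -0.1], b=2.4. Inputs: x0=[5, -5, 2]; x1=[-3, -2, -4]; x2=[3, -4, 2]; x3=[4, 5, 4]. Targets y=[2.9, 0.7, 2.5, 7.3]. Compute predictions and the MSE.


ŷ0 = (0.8)·(5) + (0.8)·(-5) + (-0.1)·(2) + 2.4 = 2.2
ŷ1 = (0.8)·(-3) + (0.8)·(-2) + (-0.1)·(-4) + 2.4 = -1.2
ŷ2 = (0.8)·(3) + (0.8)·(-4) + (-0.1)·(2) + 2.4 = 1.4
ŷ3 = (0.8)·(4) + (0.8)·(5) + (-0.1)·(4) + 2.4 = 9.2
errors² = [0.49, 3.61, 1.21, 3.61]
MSE = 8.9200/4 = 2.23

2.23


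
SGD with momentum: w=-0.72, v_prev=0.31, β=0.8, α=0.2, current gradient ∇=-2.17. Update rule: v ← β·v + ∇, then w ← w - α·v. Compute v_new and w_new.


v_new = 0.8·0.31 - 2.17 = 0.248 - 2.17 = -1.922
w_new = -0.72 - 0.2·-1.922 = -0.72 + 0.3844 = -0.3356

v_new=-1.922, w_new=-0.3356


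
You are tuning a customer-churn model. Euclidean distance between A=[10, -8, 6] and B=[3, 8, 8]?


d = √((10-3)² + (-8-8)² + (6-8)²)
  = √(49 + 256 + 4)
  = √309 = 17.5784

17.5784


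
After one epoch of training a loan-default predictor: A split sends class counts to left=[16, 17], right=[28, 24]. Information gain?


Parent = [44, 41], H_parent = 0.9991
H_left = 0.9993 (n=33), H_right = 0.9957 (n=52)
H_children = (33/85)·0.9993 + (52/85)·0.9957 = 0.9971
IG = 0.9991 - 0.9971 = 0.002

0.002


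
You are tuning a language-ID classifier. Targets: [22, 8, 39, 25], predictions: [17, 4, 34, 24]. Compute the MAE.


Absolute errors: |22-17|=5, |8-4|=4, |39-34|=5, |25-24|=1
Sum = 15
MAE = 15/4 = 15/4

15/4


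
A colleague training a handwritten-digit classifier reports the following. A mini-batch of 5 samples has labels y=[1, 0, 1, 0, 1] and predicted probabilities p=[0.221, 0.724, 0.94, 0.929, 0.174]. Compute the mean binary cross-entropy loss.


L[0] = -ln(0.221) = 1.5096
L[1] = -ln(1-0.724) = -ln(0.276) = 1.2874
L[2] = -ln(0.94) = 0.0619
L[3] = -ln(1-0.929) = -ln(0.071) = 2.6451
L[4] = -ln(0.174) = 1.7487
mean = (1.5096 + 1.2874 + 0.0619 + 2.6451 + 1.7487)/5 = 1.4505

1.4505


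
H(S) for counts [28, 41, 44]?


Probabilities: [28/113, 41/113, 44/113] ≈ [0.2478, 0.3628, 0.3894]
H = -((28/113)·log₂(28/113) + (41/113)·log₂(41/113) + (44/113)·log₂(44/113))
  = 1.5593 bits

1.5593 bits


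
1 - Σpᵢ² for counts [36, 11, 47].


Probabilities: [36/94, 11/94, 47/94] ≈ [0.383, 0.117, 0.5]
Σpᵢ² = (1296 + 121 + 2209)/94² = 3626/8836
Gini = 1 - Σpᵢ² = 1 - 3626/8836 = 0.5896

0.5896


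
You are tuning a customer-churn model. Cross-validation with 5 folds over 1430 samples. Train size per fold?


Fold size = 1430/5 = 286
Training per fold = 1430 - 286 = 1144

1144


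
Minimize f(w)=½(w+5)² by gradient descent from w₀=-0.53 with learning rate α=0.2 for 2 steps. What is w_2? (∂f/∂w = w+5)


step 1: grad = -0.53+5 = 4.47; w = -0.53 - 0.2·(4.47) = -1.424
step 2: grad = -1.424+5 = 3.576; w = -1.424 - 0.2·(3.576) = -2.1392

-2.1392


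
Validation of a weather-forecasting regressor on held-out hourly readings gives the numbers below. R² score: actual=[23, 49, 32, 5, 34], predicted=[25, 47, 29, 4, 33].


ȳ = 28.6
SS_res = Σ(y-ŷ)² = 19
SS_tot = Σ(y-ȳ)² = 1045.2
R² = 1 - SS_res/SS_tot = 1 - 0.0182 = 0.9818

0.9818


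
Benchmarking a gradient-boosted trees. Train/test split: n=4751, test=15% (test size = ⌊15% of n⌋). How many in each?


Test = ⌊4751·15/100⌋ = 712
Train = 4751 - 712 = 4039

Train: 4039, Test: 712


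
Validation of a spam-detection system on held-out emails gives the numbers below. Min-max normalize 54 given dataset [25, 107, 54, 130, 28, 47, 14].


min=14, max=130
(54-14)/(130-14) = 40/116 = 0.3448

0.3448


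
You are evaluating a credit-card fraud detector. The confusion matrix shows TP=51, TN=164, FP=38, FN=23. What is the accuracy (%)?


Accuracy = (TP+TN)/(TP+TN+FP+FN)
= (51+164)/(276)
= 215/276 = 77.9%

77.9%


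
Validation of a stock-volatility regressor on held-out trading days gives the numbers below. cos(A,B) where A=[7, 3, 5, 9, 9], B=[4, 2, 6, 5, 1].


A·B = 7·4 + 3·2 + 5·6 + 9·5 + 9·1 = 118
‖A‖ = √245 = 15.6525, ‖B‖ = √82 = 9.0554
cos = 118/(√245·√82) = 118/√20090 = 0.8325

0.8325


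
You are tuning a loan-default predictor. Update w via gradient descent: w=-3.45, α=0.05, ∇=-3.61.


w_new = w - α·∇
= -3.45 - 0.05·-3.61
= -3.45 + 0.1805
= -3.2695

-3.2695


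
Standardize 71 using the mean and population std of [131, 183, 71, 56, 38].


μ = 95.8, σ = 53.6336
z = (71 - 95.8)/53.6336 = -0.4624

-0.4624


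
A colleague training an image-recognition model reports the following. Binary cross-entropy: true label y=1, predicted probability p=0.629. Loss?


BCE = -[y·ln(p) + (1-y)·ln(1-p)]
= -1·ln(0.629) - 0
= -ln(0.629) = 0.4636

0.4636


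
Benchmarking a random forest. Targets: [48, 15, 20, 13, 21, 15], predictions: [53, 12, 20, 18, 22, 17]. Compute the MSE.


Squared errors: (48-53)²=25, (15-12)²=9, (20-20)²=0, (13-18)²=25, (21-22)²=1, (15-17)²=4
Sum = 64
MSE = 64/6 = 32/3

32/3


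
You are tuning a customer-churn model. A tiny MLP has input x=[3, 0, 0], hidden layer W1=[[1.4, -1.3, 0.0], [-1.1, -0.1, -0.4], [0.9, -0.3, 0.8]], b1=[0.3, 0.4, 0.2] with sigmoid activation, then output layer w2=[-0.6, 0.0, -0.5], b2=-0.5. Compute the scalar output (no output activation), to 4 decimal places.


z1[0] = (1.4)·(3) + (-1.3)·(0) + (0.0)·(0) + 0.3 = 4.5
z1[1] = (-1.1)·(3) + (-0.1)·(0) + (-0.4)·(0) + 0.4 = -2.9
z1[2] = (0.9)·(3) + (-0.3)·(0) + (0.8)·(0) + 0.2 = 2.9
h = sigmoid(z1) = [0.989, 0.0522, 0.9478]
output = (-0.6)·(0.989) + (0.0)·(0.0522) + (-0.5)·(0.9478) - 0.5 = -1.5673

-1.5673
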